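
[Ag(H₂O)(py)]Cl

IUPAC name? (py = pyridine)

aqua(pyridine)silver(I) chloride

The 1 chloride counter-ion carries a total charge of -1, so each complex ion is 1+.
Ligand charges: 1×aqua (neutral), 1×pyridine (neutral); total 0. So Ag + (0) = 1+, giving Ag = +1.
Ligands are named alphabetically: aqua before pyridine.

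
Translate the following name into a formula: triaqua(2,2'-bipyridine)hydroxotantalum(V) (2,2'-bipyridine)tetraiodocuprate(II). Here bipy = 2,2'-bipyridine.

[Ta(bipy)(H2O)3(OH)][Cu(bipy)I4]2

Cation [Ta…]: ligand charges -1, Ta(V) ⇒ ion charge 4+.
Anion [Cu…]: ligand charges -4, Cu(II) ⇒ ion charge 2−.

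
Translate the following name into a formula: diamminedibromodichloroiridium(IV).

[IrBr2Cl2(NH3)2]

Ligands: 2 bromo (Br, -1), 2 chloro (Cl, -1), 2 ammine (NH3, neutral). Ligand charge sum = -4.
With Ir in oxidation state +4, the complex ion is [Ir...].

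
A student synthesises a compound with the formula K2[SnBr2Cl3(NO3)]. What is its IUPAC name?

potassium dibromotrichloronitratostannate(IV)

The 2 potassium counter-ions carry a total charge of +2, so each complex ion is 2−.
Ligand charges: 3×chloro (-1 each), 1×nitrato (-1 each), 2×bromo (-1 each); total -6. So Sn + (-6) = 2−, giving Sn = +4.
Ligands are named alphabetically: bromo before chloro before nitrato.
The complex ion is anionic, so tin takes the -ate form stannate(IV).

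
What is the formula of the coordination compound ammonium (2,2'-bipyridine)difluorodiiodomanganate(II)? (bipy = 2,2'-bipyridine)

Ligands: 1 2,2'-bipyridine (bipy, neutral), 2 iodo (I, -1), 2 fluoro (F, -1). Ligand charge sum = -4.
With Mn in oxidation state +2, the complex ion is [Mn...]^2−.
Charge balance with ammonium (+1) requires 1 complex ion per 2 ammonium.

(NH4)2[Mn(bipy)F2I2]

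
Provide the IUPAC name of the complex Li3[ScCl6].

lithium hexachloroscandate(III)

The 3 lithium counter-ions carry a total charge of +3, so each complex ion is 3−.
Ligand charges: 6×chloro (-1 each); total -6. So Sc + (-6) = 3−, giving Sc = +3.
The complex ion is anionic, so scandium takes the -ate form scandate(III).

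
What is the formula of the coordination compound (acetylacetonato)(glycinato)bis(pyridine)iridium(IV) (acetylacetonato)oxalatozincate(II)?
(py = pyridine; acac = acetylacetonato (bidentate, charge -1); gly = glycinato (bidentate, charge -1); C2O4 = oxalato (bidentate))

Cation [Ir…]: ligand charges -2, Ir(IV) ⇒ ion charge 2+.
Anion [Zn…]: ligand charges -3, Zn(II) ⇒ ion charge 1−.
One 2+ cation requires 2 of the 1− anion.

[Ir(acac)(gly)(py)2][Zn(acac)(C2O4)]2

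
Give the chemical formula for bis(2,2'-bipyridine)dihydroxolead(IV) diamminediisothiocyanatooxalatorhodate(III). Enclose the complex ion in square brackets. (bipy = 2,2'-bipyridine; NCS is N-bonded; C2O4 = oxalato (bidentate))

Cation [Pb…]: ligand charges -2, Pb(IV) ⇒ ion charge 2+.
Anion [Rh…]: ligand charges -4, Rh(III) ⇒ ion charge 1−.
One 2+ cation requires 2 of the 1− anion.

[Pb(bipy)2(OH)2][Rh(C2O4)(NCS)2(NH3)2]2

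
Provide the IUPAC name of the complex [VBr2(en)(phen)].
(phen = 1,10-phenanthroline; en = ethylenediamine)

There is no counter-ion, so the complex is neutral overall.
Ligand charges: 1×1,10-phenanthroline (neutral), 1×ethylenediamine (neutral), 2×bromo (-1 each); total -2. So V + (-2) = 0, giving V = +2.
Ligands are named alphabetically: bromo before ethylenediamine before phenanthroline.

dibromo(ethylenediamine)(1,10-phenanthroline)vanadium(II)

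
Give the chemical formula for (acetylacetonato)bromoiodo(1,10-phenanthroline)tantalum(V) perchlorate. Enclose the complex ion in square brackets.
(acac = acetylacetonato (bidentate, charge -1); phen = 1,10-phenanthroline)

Ligands: 1 iodo (I, -1), 1 bromo (Br, -1), 1 acetylacetonato (acac, -1), 1 1,10-phenanthroline (phen, neutral). Ligand charge sum = -3.
With Ta in oxidation state +5, the complex ion is [Ta...]^2+.
Charge balance with perchlorate (-1) requires 1 complex ion per 2 perchlorate.

[Ta(acac)BrI(phen)](ClO4)2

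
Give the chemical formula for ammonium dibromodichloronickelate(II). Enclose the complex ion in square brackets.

(NH4)2[NiBr2Cl2]

Ligands: 2 bromo (Br, -1), 2 chloro (Cl, -1). Ligand charge sum = -4.
With Ni in oxidation state +2, the complex ion is [Ni...]^2−.
Charge balance with ammonium (+1) requires 1 complex ion per 2 ammonium.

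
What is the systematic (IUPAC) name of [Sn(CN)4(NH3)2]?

There is no counter-ion, so the complex is neutral overall.
Ligand charges: 2×ammine (neutral), 4×cyano (-1 each); total -4. So Sn + (-4) = 0, giving Sn = +4.
Ligands are named alphabetically: ammine before cyano.

diamminetetracyanotin(IV)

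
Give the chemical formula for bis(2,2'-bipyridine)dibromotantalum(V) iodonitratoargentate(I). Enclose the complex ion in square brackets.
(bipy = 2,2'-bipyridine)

Cation [Ta…]: ligand charges -2, Ta(V) ⇒ ion charge 3+.
Anion [Ag…]: ligand charges -2, Ag(I) ⇒ ion charge 1−.

[Ta(bipy)2Br2][AgI(NO3)]3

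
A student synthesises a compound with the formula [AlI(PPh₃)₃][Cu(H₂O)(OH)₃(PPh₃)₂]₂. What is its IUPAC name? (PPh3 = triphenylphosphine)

Both ions are complex: the cation is named first with the plain metal name, the anion second with the -ate form; each ion's ligands are alphabetised independently.
Aluminium is always +3 in its complexes; the cation's ligand charges sum to -1, so the complex cation is 2+.
With 2 anions per cation, each anion must be 2/2 = 1−.
Anion: ligand charges sum to -3; for the ion to be 1−, Cu = +2.

iodotris(triphenylphosphine)aluminium(III) aquatrihydroxobis(triphenylphosphine)cuprate(II)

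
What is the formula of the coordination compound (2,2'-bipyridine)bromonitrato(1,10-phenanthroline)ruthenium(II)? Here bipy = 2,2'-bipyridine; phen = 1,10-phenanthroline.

[Ru(bipy)Br(NO3)(phen)]

Ligands: 1 bromo (Br, -1), 1 2,2'-bipyridine (bipy, neutral), 1 1,10-phenanthroline (phen, neutral), 1 nitrato (NO3, -1). Ligand charge sum = -2.
With Ru in oxidation state +2, the complex ion is [Ru...].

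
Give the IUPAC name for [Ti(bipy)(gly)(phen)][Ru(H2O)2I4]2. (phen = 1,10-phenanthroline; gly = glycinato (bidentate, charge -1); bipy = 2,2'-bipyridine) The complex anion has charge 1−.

(2,2'-bipyridine)(glycinato)(1,10-phenanthroline)titanium(III) diaquatetraiodoruthenate(III)

Both ions are complex: the cation is named first with the plain metal name, the anion second with the -ate form; each ion's ligands are alphabetised independently.
The complex anion is given as 1−; its ligand charges sum to -4, so Ru = +3.
With 2 anions per cation, the cation must be 2×1 = 2+.
Cation: ligand charges sum to -1; for the ion to be 2+, Ti = +3.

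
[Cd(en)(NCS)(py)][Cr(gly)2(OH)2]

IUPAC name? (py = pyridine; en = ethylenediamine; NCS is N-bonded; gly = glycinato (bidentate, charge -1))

Both ions are complex: the cation is named first with the plain metal name, the anion second with the -ate form; each ion's ligands are alphabetised independently.
Cadmium is always +2 in its complexes; the cation's ligand charges sum to -1, so the complex cation is 1+.
A 1:1 salt means the anion carries the equal and opposite charge, 1−.
Anion: ligand charges sum to -4; for the ion to be 1−, Cr = +3.

(ethylenediamine)isothiocyanato(pyridine)cadmium(II) bis(glycinato)dihydroxochromate(III)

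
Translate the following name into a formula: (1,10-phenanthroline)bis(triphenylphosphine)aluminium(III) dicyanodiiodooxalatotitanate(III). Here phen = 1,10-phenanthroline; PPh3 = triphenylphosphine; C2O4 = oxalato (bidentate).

Cation [Al…]: ligand charges 0, Al(III) ⇒ ion charge 3+.
Anion [Ti…]: ligand charges -6, Ti(III) ⇒ ion charge 3−.
One 3+ cation balances one 3− anion.

[Al(phen)(PPh3)2][Ti(C2O4)(CN)2I2]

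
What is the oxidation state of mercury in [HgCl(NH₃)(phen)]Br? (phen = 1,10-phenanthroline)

1 bromide outside the brackets (-1 each) → the complex ion is 1+.
Ligand charges: 1×NH3 neutral; 1×Cl = -1; 1×phen neutral; sum -1.
Hg + (-1) = 1+ ⇒ Hg is +2.

+2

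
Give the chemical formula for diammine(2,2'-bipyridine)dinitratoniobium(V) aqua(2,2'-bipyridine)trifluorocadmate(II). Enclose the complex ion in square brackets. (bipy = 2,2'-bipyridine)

[Nb(bipy)(NH3)2(NO3)2][Cd(bipy)F3(H2O)]3

Cation [Nb…]: ligand charges -2, Nb(V) ⇒ ion charge 3+.
Anion [Cd…]: ligand charges -3, Cd(II) ⇒ ion charge 1−.
One 3+ cation requires 3 of the 1− anion.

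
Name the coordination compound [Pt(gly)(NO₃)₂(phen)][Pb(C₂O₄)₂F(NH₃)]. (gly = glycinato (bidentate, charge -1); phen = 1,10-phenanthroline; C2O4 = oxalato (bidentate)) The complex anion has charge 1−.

(glycinato)dinitrato(1,10-phenanthroline)platinum(IV) amminefluorodioxalatoplumbate(IV)

The complex anion is given as 1−; its ligand charges sum to -5, so Pb = +4.
A 1:1 salt means the cation carries the equal and opposite charge, 1+.
Cation: ligand charges sum to -3; for the ion to be 1+, Pt = +4.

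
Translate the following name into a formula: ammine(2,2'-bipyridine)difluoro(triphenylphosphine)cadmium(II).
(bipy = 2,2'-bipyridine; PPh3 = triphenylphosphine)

Ligands: 1 2,2'-bipyridine (bipy, neutral), 1 triphenylphosphine (PPh3, neutral), 1 ammine (NH3, neutral), 2 fluoro (F, -1). Ligand charge sum = -2.
With Cd in oxidation state +2, the complex ion is [Cd...].

[Cd(bipy)F2(NH3)(PPh3)]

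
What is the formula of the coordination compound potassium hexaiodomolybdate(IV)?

K2[MoI6]

Ligands: 6 iodo (I, -1). Ligand charge sum = -6.
With Mo in oxidation state +4, the complex ion is [Mo...]^2−.
Charge balance with potassium (+1) requires 1 complex ion per 2 potassium.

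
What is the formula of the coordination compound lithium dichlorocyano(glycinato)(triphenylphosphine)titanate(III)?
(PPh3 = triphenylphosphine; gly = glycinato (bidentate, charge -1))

Ligands: 1 cyano (CN, -1), 2 chloro (Cl, -1), 1 triphenylphosphine (PPh3, neutral), 1 glycinato (gly, -1). Ligand charge sum = -4.
With Ti in oxidation state +3, the complex ion is [Ti...]^1−.
Charge balance with lithium (+1) requires 1 complex ion per 1 lithium.

Li[TiCl2(CN)(gly)(PPh3)]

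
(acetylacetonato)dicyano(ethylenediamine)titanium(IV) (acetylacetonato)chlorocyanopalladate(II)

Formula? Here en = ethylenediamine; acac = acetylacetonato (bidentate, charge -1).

[Ti(acac)(CN)2(en)][Pd(acac)Cl(CN)]

Cation [Ti…]: ligand charges -3, Ti(IV) ⇒ ion charge 1+.
Anion [Pd…]: ligand charges -3, Pd(II) ⇒ ion charge 1−.
One 1+ cation balances one 1− anion.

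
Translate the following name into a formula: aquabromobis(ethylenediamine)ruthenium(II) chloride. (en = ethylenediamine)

Ligands: 1 aqua (H2O, neutral), 1 bromo (Br, -1), 2 ethylenediamine (en, neutral). Ligand charge sum = -1.
With Ru in oxidation state +2, the complex ion is [Ru...]^1+.
Charge balance with chloride (-1) requires 1 complex ion per 1 chloride.

[RuBr(en)2(H2O)]Cl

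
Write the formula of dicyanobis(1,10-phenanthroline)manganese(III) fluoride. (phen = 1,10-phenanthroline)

Ligands: 2 1,10-phenanthroline (phen, neutral), 2 cyano (CN, -1). Ligand charge sum = -2.
Charge balance with fluoride (-1) requires 1 complex ion per 1 fluoride.

[Mn(CN)2(phen)2]F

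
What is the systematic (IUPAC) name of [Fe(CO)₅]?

pentacarbonyliron(0)

There is no counter-ion, so the complex is neutral overall.
Ligand charges: 5×carbonyl (neutral); total 0. So Fe + (0) = 0, giving Fe = 0.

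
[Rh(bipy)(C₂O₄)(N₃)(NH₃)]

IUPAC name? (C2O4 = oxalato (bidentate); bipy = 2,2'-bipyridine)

ammineazido(2,2'-bipyridine)oxalatorhodium(III)

There is no counter-ion, so the complex is neutral overall.
Ligand charges: 1×ammine (neutral), 1×oxalato (-2 each), 1×2,2'-bipyridine (neutral), 1×azido (-1 each); total -3. So Rh + (-3) = 0, giving Rh = +3.
Ligands are named alphabetically: ammine before azido before bipyridine before oxalato.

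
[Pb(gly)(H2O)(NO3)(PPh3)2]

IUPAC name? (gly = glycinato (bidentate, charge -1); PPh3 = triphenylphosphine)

aqua(glycinato)nitratobis(triphenylphosphine)lead(II)

There is no counter-ion, so the complex is neutral overall.
Ligand charges: 1×glycinato (-1 each), 1×aqua (neutral), 2×triphenylphosphine (neutral), 1×nitrato (-1 each); total -2. So Pb + (-2) = 0, giving Pb = +2.
Ligands are named alphabetically: aqua before glycinato before nitrato before triphenylphosphine.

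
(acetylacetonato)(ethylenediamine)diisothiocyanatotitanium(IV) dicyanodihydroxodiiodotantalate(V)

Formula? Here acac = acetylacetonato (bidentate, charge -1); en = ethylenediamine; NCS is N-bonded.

Cation [Ti…]: ligand charges -3, Ti(IV) ⇒ ion charge 1+.
Anion [Ta…]: ligand charges -6, Ta(V) ⇒ ion charge 1−.

[Ti(acac)(en)(NCS)2][Ta(CN)2I2(OH)2]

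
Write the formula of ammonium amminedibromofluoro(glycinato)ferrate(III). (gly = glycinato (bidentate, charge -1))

Ligands: 1 ammine (NH3, neutral), 1 fluoro (F, -1), 2 bromo (Br, -1), 1 glycinato (gly, -1). Ligand charge sum = -4.
Charge balance with ammonium (+1) requires 1 complex ion per 1 ammonium.

NH4[FeBr2F(gly)(NH3)]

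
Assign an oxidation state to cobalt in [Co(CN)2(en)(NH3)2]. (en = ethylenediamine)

No counter-ion: the bracketed complex is neutral.
Ligand charges: 2×CN = -2; 2×NH3 neutral; 1×en neutral; sum -2.
Co + (-2) = 0 ⇒ Co is +2.

+2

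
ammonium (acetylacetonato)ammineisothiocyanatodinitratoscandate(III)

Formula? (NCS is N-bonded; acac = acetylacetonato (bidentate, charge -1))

Ligands: 1 ammine (NH3, neutral), 1 isothiocyanato (NCS, -1), 2 nitrato (NO3, -1), 1 acetylacetonato (acac, -1). Ligand charge sum = -4.
With Sc in oxidation state +3, the complex ion is [Sc...]^1−.
Charge balance with ammonium (+1) requires 1 complex ion per 1 ammonium.

NH4[Sc(acac)(NCS)(NH3)(NO3)2]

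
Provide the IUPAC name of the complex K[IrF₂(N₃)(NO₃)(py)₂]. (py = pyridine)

potassium azidodifluoronitratobis(pyridine)iridate(III)

The 1 potassium counter-ion carries a total charge of +1, so each complex ion is 1−.
Ligand charges: 2×pyridine (neutral), 1×nitrato (-1 each), 1×azido (-1 each), 2×fluoro (-1 each); total -4. So Ir + (-4) = 1−, giving Ir = +3.
The complex ion is anionic, so iridium takes the -ate form iridate(III).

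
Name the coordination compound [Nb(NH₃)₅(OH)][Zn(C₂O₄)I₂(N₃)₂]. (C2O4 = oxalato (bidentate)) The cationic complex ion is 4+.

Both ions are complex: the cation is named first with the plain metal name, the anion second with the -ate form; each ion's ligands are alphabetised independently.
The complex cation is given as 4+; its ligand charges sum to -1, so Nb = +5.
A 1:1 salt means the anion carries the equal and opposite charge, 4−.
Anion: ligand charges sum to -6; for the ion to be 4−, Zn = +2.

pentaamminehydroxoniobium(V) diazidodiiodooxalatozincate(II)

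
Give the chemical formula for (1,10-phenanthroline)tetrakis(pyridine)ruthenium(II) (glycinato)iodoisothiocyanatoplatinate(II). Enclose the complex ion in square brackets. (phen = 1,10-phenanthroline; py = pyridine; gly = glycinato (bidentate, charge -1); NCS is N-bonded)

[Ru(phen)(py)4][Pt(gly)I(NCS)]2

Cation [Ru…]: ligand charges 0, Ru(II) ⇒ ion charge 2+.
Anion [Pt…]: ligand charges -3, Pt(II) ⇒ ion charge 1−.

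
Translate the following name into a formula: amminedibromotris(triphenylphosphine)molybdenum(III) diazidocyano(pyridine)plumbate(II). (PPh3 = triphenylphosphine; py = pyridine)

[MoBr2(NH3)(PPh3)3][Pb(CN)(N3)2(py)]

Cation [Mo…]: ligand charges -2, Mo(III) ⇒ ion charge 1+.
Anion [Pb…]: ligand charges -3, Pb(II) ⇒ ion charge 1−.
One 1+ cation balances one 1− anion.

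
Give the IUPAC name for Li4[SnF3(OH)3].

lithium trifluorotrihydroxostannate(II)

The 4 lithium counter-ions carry a total charge of +4, so each complex ion is 4−.
Ligand charges: 3×fluoro (-1 each), 3×hydroxo (-1 each); total -6. So Sn + (-6) = 4−, giving Sn = +2.
Ligands are named alphabetically: fluoro before hydroxo.
The complex ion is anionic, so tin takes the -ate form stannate(II).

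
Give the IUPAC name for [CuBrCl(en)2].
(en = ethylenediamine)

There is no counter-ion, so the complex is neutral overall.
Ligand charges: 1×bromo (-1 each), 2×ethylenediamine (neutral), 1×chloro (-1 each); total -2. So Cu + (-2) = 0, giving Cu = +2.
Ligands are named alphabetically: bromo before chloro before ethylenediamine.

bromochlorobis(ethylenediamine)copper(II)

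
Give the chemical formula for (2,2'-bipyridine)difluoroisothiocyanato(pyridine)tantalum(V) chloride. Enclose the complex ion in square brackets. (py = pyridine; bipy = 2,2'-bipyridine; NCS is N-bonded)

[Ta(bipy)F2(NCS)(py)]Cl2

Ligands: 1 pyridine (py, neutral), 1 2,2'-bipyridine (bipy, neutral), 1 isothiocyanato (NCS, -1), 2 fluoro (F, -1). Ligand charge sum = -3.
With Ta in oxidation state +5, the complex ion is [Ta...]^2+.
Charge balance with chloride (-1) requires 1 complex ion per 2 chloride.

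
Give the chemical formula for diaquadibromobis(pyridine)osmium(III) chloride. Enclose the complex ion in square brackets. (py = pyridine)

[OsBr2(H2O)2(py)2]Cl

Ligands: 2 bromo (Br, -1), 2 aqua (H2O, neutral), 2 pyridine (py, neutral). Ligand charge sum = -2.
With Os in oxidation state +3, the complex ion is [Os...]^1+.
Charge balance with chloride (-1) requires 1 complex ion per 1 chloride.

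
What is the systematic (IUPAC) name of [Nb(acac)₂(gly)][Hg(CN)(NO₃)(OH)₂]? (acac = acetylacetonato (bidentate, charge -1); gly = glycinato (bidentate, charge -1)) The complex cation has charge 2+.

Both ions are complex: the cation is named first with the plain metal name, the anion second with the -ate form; each ion's ligands are alphabetised independently.
The complex cation is given as 2+; its ligand charges sum to -3, so Nb = +5.
A 1:1 salt means the anion carries the equal and opposite charge, 2−.
Anion: ligand charges sum to -4; for the ion to be 2−, Hg = +2.

bis(acetylacetonato)(glycinato)niobium(V) cyanodihydroxonitratomercurate(II)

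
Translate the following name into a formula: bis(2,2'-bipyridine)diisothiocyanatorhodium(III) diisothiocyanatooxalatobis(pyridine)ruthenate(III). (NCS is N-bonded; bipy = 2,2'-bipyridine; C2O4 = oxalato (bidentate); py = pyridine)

Cation [Rh…]: ligand charges -2, Rh(III) ⇒ ion charge 1+.
Anion [Ru…]: ligand charges -4, Ru(III) ⇒ ion charge 1−.
One 1+ cation balances one 1− anion.

[Rh(bipy)2(NCS)2][Ru(C2O4)(NCS)2(py)2]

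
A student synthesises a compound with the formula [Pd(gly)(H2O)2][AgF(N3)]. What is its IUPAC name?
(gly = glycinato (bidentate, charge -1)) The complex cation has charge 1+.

diaqua(glycinato)palladium(II) azidofluoroargentate(I)

Both ions are complex: the cation is named first with the plain metal name, the anion second with the -ate form; each ion's ligands are alphabetised independently.
The complex cation is given as 1+; its ligand charges sum to -1, so Pd = +2.
A 1:1 salt means the anion carries the equal and opposite charge, 1−.
Anion: ligand charges sum to -2; for the ion to be 1−, Ag = +1.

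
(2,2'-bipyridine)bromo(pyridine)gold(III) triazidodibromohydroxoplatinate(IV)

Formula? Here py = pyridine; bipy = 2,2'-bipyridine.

Cation [Au…]: ligand charges -1, Au(III) ⇒ ion charge 2+.
Anion [Pt…]: ligand charges -6, Pt(IV) ⇒ ion charge 2−.
One 2+ cation balances one 2− anion.

[Au(bipy)Br(py)][PtBr2(N3)3(OH)]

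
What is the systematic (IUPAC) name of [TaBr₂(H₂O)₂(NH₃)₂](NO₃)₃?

diamminediaquadibromotantalum(V) nitrate

The 3 nitrate counter-ions carry a total charge of -3, so each complex ion is 3+.
Ligand charges: 2×aqua (neutral), 2×bromo (-1 each), 2×ammine (neutral); total -2. So Ta + (-2) = 3+, giving Ta = +5.
Ligands are named alphabetically: ammine before aqua before bromo.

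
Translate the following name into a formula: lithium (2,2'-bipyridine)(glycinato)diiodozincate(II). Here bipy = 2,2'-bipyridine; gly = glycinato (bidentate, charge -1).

Li[Zn(bipy)(gly)I2]

Ligands: 1 2,2'-bipyridine (bipy, neutral), 2 iodo (I, -1), 1 glycinato (gly, -1). Ligand charge sum = -3.
With Zn in oxidation state +2, the complex ion is [Zn...]^1−.
Charge balance with lithium (+1) requires 1 complex ion per 1 lithium.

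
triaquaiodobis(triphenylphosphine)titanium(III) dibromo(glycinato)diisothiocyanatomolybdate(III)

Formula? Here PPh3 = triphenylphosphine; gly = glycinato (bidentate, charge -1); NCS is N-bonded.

Cation [Ti…]: ligand charges -1, Ti(III) ⇒ ion charge 2+.
Anion [Mo…]: ligand charges -5, Mo(III) ⇒ ion charge 2−.

[Ti(H2O)3I(PPh3)2][MoBr2(gly)(NCS)2]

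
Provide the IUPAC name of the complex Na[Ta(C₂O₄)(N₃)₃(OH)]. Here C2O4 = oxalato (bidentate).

The 1 sodium counter-ion carries a total charge of +1, so each complex ion is 1−.
Ligand charges: 3×azido (-1 each), 1×oxalato (-2 each), 1×hydroxo (-1 each); total -6. So Ta + (-6) = 1−, giving Ta = +5.
The complex ion is anionic, so tantalum takes the -ate form tantalate(V).

sodium triazidohydroxooxalatotantalate(V)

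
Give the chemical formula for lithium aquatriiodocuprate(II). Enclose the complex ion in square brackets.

Li[Cu(H2O)I3]

Ligands: 1 aqua (H2O, neutral), 3 iodo (I, -1). Ligand charge sum = -3.
Charge balance with lithium (+1) requires 1 complex ion per 1 lithium.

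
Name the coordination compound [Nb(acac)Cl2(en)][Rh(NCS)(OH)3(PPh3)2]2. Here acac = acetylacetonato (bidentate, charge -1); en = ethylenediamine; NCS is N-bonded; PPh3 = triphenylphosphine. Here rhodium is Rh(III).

(acetylacetonato)dichloro(ethylenediamine)niobium(V) trihydroxoisothiocyanatobis(triphenylphosphine)rhodate(III)

Rh is given as +3; the anion's ligand charges sum to -4, so the complex anion is 1−.
With 2 anions per cation, the cation must be 2×1 = 2+.
Cation: ligand charges sum to -3; for the ion to be 2+, Nb = +5.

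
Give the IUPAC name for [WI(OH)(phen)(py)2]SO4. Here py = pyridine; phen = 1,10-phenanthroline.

hydroxoiodo(1,10-phenanthroline)bis(pyridine)tungsten(IV) sulfate

The 1 sulfate counter-ion carries a total charge of -2, so each complex ion is 2+.
Ligand charges: 2×pyridine (neutral), 1×1,10-phenanthroline (neutral), 1×iodo (-1 each), 1×hydroxo (-1 each); total -2. So W + (-2) = 2+, giving W = +4.
Ligands are named alphabetically: hydroxo before iodo before phenanthroline before pyridine.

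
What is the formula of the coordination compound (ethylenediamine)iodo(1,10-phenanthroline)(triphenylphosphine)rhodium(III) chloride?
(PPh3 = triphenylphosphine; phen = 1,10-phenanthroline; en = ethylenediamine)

[Rh(en)I(phen)(PPh3)]Cl2

Ligands: 1 triphenylphosphine (PPh3, neutral), 1 1,10-phenanthroline (phen, neutral), 1 ethylenediamine (en, neutral), 1 iodo (I, -1). Ligand charge sum = -1.
With Rh in oxidation state +3, the complex ion is [Rh...]^2+.
Charge balance with chloride (-1) requires 1 complex ion per 2 chloride.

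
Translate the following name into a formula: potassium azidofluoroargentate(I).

Ligands: 1 fluoro (F, -1), 1 azido (N3, -1). Ligand charge sum = -2.
With Ag in oxidation state +1, the complex ion is [Ag...]^1−.
Charge balance with potassium (+1) requires 1 complex ion per 1 potassium.

K[AgF(N3)]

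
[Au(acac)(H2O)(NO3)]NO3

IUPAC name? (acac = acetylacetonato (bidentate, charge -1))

(acetylacetonato)aquanitratogold(III) nitrate

The 1 nitrate counter-ion carries a total charge of -1, so each complex ion is 1+.
Ligand charges: 1×nitrato (-1 each), 1×aqua (neutral), 1×acetylacetonato (-1 each); total -2. So Au + (-2) = 1+, giving Au = +3.
Ligands are named alphabetically: acetylacetonato before aqua before nitrato.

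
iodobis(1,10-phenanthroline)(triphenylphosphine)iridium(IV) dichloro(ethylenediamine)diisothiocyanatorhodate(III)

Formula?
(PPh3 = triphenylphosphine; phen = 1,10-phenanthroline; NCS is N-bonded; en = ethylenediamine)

Cation [Ir…]: ligand charges -1, Ir(IV) ⇒ ion charge 3+.
Anion [Rh…]: ligand charges -4, Rh(III) ⇒ ion charge 1−.

[IrI(phen)2(PPh3)][RhCl2(en)(NCS)2]3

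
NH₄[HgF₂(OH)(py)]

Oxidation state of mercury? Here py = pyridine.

1 ammonium outside the brackets (+1 each) → the complex ion is 1−.
Ligand charges: 2×F = -2; 1×py neutral; 1×OH = -1; sum -3.
Hg + (-3) = 1− ⇒ Hg is +2.

+2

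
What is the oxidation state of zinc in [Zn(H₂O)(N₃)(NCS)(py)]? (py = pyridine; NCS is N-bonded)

No counter-ion: the bracketed complex is neutral.
Ligand charges: 1×py neutral; 1×NCS = -1; 1×N3 = -1; 1×H2O neutral; sum -2.
Zn + (-2) = 0 ⇒ Zn is +2.

+2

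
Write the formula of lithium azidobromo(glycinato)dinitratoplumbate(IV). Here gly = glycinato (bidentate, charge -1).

Li[PbBr(gly)(N3)(NO3)2]

Ligands: 1 bromo (Br, -1), 1 glycinato (gly, -1), 1 azido (N3, -1), 2 nitrato (NO3, -1). Ligand charge sum = -5.
With Pb in oxidation state +4, the complex ion is [Pb...]^1−.
Charge balance with lithium (+1) requires 1 complex ion per 1 lithium.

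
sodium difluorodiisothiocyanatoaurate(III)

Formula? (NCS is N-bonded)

Na[AuF2(NCS)2]

Ligands: 2 fluoro (F, -1), 2 isothiocyanato (NCS, -1). Ligand charge sum = -4.
With Au in oxidation state +3, the complex ion is [Au...]^1−.
Charge balance with sodium (+1) requires 1 complex ion per 1 sodium.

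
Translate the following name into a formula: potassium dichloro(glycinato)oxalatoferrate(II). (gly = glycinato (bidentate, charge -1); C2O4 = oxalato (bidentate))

K3[Fe(C2O4)Cl2(gly)]

Ligands: 2 chloro (Cl, -1), 1 glycinato (gly, -1), 1 oxalato (C2O4, -2). Ligand charge sum = -5.
Charge balance with potassium (+1) requires 1 complex ion per 3 potassium.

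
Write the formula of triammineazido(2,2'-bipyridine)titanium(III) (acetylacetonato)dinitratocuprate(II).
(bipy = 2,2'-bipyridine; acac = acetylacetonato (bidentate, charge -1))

[Ti(bipy)(N3)(NH3)3][Cu(acac)(NO3)2]2

Cation [Ti…]: ligand charges -1, Ti(III) ⇒ ion charge 2+.
Anion [Cu…]: ligand charges -3, Cu(II) ⇒ ion charge 1−.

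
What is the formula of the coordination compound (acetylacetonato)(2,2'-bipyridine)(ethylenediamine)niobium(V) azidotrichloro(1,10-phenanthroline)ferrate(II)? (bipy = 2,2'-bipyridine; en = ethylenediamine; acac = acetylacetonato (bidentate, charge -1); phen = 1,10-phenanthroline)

[Nb(acac)(bipy)(en)][FeCl3(N3)(phen)]2

Cation [Nb…]: ligand charges -1, Nb(V) ⇒ ion charge 4+.
Anion [Fe…]: ligand charges -4, Fe(II) ⇒ ion charge 2−.
One 4+ cation requires 2 of the 2− anion.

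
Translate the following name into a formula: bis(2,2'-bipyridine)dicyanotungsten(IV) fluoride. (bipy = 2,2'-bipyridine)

[W(bipy)2(CN)2]F2

Ligands: 2 2,2'-bipyridine (bipy, neutral), 2 cyano (CN, -1). Ligand charge sum = -2.
With W in oxidation state +4, the complex ion is [W...]^2+.
Charge balance with fluoride (-1) requires 1 complex ion per 2 fluoride.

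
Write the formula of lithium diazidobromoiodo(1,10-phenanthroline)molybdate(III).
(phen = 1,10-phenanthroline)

Ligands: 1 1,10-phenanthroline (phen, neutral), 1 iodo (I, -1), 2 azido (N3, -1), 1 bromo (Br, -1). Ligand charge sum = -4.
With Mo in oxidation state +3, the complex ion is [Mo...]^1−.
Charge balance with lithium (+1) requires 1 complex ion per 1 lithium.

Li[MoBrI(N3)2(phen)]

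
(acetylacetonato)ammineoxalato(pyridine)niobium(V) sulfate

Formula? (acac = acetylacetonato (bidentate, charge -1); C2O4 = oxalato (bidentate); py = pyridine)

Ligands: 1 ammine (NH3, neutral), 1 acetylacetonato (acac, -1), 1 oxalato (C2O4, -2), 1 pyridine (py, neutral). Ligand charge sum = -3.
Charge balance with sulfate (-2) requires 1 complex ion per 1 sulfate.

[Nb(acac)(C2O4)(NH3)(py)]SO4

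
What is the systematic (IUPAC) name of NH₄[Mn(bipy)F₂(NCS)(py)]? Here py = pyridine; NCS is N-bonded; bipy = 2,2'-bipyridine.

ammonium (2,2'-bipyridine)difluoroisothiocyanato(pyridine)manganate(II)

The 1 ammonium counter-ion carries a total charge of +1, so each complex ion is 1−.
Ligand charges: 1×pyridine (neutral), 1×isothiocyanato (-1 each), 1×2,2'-bipyridine (neutral), 2×fluoro (-1 each); total -3. So Mn + (-3) = 1−, giving Mn = +2.
Ligands are named alphabetically: bipyridine before fluoro before isothiocyanato before pyridine.
The complex ion is anionic, so manganese takes the -ate form manganate(II).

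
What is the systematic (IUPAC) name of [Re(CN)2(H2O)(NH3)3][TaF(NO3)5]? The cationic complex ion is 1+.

Both ions are complex: the cation is named first with the plain metal name, the anion second with the -ate form; each ion's ligands are alphabetised independently.
The complex cation is given as 1+; its ligand charges sum to -2, so Re = +3.
A 1:1 salt means the anion carries the equal and opposite charge, 1−.
Anion: ligand charges sum to -6; for the ion to be 1−, Ta = +5.

triammineaquadicyanorhenium(III) fluoropentanitratotantalate(V)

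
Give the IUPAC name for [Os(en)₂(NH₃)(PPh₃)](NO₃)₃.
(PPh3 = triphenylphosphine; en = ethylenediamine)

The 3 nitrate counter-ions carry a total charge of -3, so each complex ion is 3+.
Ligand charges: 1×ammine (neutral), 1×triphenylphosphine (neutral), 2×ethylenediamine (neutral); total 0. So Os + (0) = 3+, giving Os = +3.
Ligands are named alphabetically: ammine before ethylenediamine before triphenylphosphine.

amminebis(ethylenediamine)(triphenylphosphine)osmium(III) nitrate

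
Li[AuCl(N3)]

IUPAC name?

The 1 lithium counter-ion carries a total charge of +1, so each complex ion is 1−.
Ligand charges: 1×chloro (-1 each), 1×azido (-1 each); total -2. So Au + (-2) = 1−, giving Au = +1.
Ligands are named alphabetically: azido before chloro.
The complex ion is anionic, so gold takes the -ate form aurate(I).

lithium azidochloroaurate(I)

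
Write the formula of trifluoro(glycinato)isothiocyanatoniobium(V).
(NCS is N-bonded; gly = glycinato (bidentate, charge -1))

Ligands: 3 fluoro (F, -1), 1 isothiocyanato (NCS, -1), 1 glycinato (gly, -1). Ligand charge sum = -5.
With Nb in oxidation state +5, the complex ion is [Nb...].

[NbF3(gly)(NCS)]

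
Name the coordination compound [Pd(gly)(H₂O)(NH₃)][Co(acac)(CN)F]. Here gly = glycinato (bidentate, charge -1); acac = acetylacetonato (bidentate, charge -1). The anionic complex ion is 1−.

The complex anion is given as 1−; its ligand charges sum to -3, so Co = +2.
A 1:1 salt means the cation carries the equal and opposite charge, 1+.
Cation: ligand charges sum to -1; for the ion to be 1+, Pd = +2.

ammineaqua(glycinato)palladium(II) (acetylacetonato)cyanofluorocobaltate(II)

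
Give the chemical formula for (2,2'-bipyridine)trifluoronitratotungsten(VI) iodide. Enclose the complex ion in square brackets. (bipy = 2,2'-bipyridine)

Ligands: 1 nitrato (NO3, -1), 3 fluoro (F, -1), 1 2,2'-bipyridine (bipy, neutral). Ligand charge sum = -4.
Charge balance with iodide (-1) requires 1 complex ion per 2 iodide.

[W(bipy)F3(NO3)]I2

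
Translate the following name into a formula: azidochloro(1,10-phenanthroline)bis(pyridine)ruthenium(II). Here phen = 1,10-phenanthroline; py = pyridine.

[RuCl(N3)(phen)(py)2]

Ligands: 1 chloro (Cl, -1), 1 azido (N3, -1), 1 1,10-phenanthroline (phen, neutral), 2 pyridine (py, neutral). Ligand charge sum = -2.
With Ru in oxidation state +2, the complex ion is [Ru...].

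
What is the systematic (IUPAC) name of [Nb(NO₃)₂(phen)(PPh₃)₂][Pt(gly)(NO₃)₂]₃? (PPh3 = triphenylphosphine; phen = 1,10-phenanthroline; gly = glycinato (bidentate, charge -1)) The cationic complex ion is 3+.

Both ions are complex: the cation is named first with the plain metal name, the anion second with the -ate form; each ion's ligands are alphabetised independently.
The complex cation is given as 3+; its ligand charges sum to -2, so Nb = +5.
With 3 anions per cation, each anion must be 3/3 = 1−.
Anion: ligand charges sum to -3; for the ion to be 1−, Pt = +2.

dinitrato(1,10-phenanthroline)bis(triphenylphosphine)niobium(V) (glycinato)dinitratoplatinate(II)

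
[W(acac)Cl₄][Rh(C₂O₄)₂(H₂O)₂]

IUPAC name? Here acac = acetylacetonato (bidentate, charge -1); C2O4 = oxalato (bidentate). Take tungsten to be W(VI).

Both ions are complex: the cation is named first with the plain metal name, the anion second with the -ate form; each ion's ligands are alphabetised independently.
W is given as +6; the cation's ligand charges sum to -5, so the complex cation is 1+.
A 1:1 salt means the anion carries the equal and opposite charge, 1−.
Anion: ligand charges sum to -4; for the ion to be 1−, Rh = +3.

(acetylacetonato)tetrachlorotungsten(VI) diaquadioxalatorhodate(III)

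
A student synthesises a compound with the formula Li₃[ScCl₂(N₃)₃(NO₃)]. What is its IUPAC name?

lithium triazidodichloronitratoscandate(III)

The 3 lithium counter-ions carry a total charge of +3, so each complex ion is 3−.
Ligand charges: 3×azido (-1 each), 1×nitrato (-1 each), 2×chloro (-1 each); total -6. So Sc + (-6) = 3−, giving Sc = +3.
Ligands are named alphabetically: azido before chloro before nitrato.
The complex ion is anionic, so scandium takes the -ate form scandate(III).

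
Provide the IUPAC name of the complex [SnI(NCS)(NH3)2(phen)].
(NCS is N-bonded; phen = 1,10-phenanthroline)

diammineiodoisothiocyanato(1,10-phenanthroline)tin(II)

There is no counter-ion, so the complex is neutral overall.
Ligand charges: 1×isothiocyanato (-1 each), 2×ammine (neutral), 1×iodo (-1 each), 1×1,10-phenanthroline (neutral); total -2. So Sn + (-2) = 0, giving Sn = +2.
Ligands are named alphabetically: ammine before iodo before isothiocyanato before phenanthroline.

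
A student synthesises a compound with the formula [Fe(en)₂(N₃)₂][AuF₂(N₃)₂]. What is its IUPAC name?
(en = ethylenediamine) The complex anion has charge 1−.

The complex anion is given as 1−; its ligand charges sum to -4, so Au = +3.
A 1:1 salt means the cation carries the equal and opposite charge, 1+.
Cation: ligand charges sum to -2; for the ion to be 1+, Fe = +3.

diazidobis(ethylenediamine)iron(III) diazidodifluoroaurate(III)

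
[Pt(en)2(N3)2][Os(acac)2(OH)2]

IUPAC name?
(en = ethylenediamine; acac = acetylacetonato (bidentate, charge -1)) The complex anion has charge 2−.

Both ions are complex: the cation is named first with the plain metal name, the anion second with the -ate form; each ion's ligands are alphabetised independently.
The complex anion is given as 2−; its ligand charges sum to -4, so Os = +2.
A 1:1 salt means the cation carries the equal and opposite charge, 2+.
Cation: ligand charges sum to -2; for the ion to be 2+, Pt = +4.

diazidobis(ethylenediamine)platinum(IV) bis(acetylacetonato)dihydroxoosmate(II)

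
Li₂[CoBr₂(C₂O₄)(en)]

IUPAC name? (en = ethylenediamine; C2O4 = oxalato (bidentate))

lithium dibromo(ethylenediamine)oxalatocobaltate(II)

The 2 lithium counter-ions carry a total charge of +2, so each complex ion is 2−.
Ligand charges: 1×ethylenediamine (neutral), 1×oxalato (-2 each), 2×bromo (-1 each); total -4. So Co + (-4) = 2−, giving Co = +2.
Ligands are named alphabetically: bromo before ethylenediamine before oxalato.
The complex ion is anionic, so cobalt takes the -ate form cobaltate(II).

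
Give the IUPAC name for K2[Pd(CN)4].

The 2 potassium counter-ions carry a total charge of +2, so each complex ion is 2−.
Ligand charges: 4×cyano (-1 each); total -4. So Pd + (-4) = 2−, giving Pd = +2.
The complex ion is anionic, so palladium takes the -ate form palladate(II).

potassium tetracyanopalladate(II)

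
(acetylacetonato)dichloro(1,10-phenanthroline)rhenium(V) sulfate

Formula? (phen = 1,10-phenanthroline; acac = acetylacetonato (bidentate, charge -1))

Ligands: 2 chloro (Cl, -1), 1 1,10-phenanthroline (phen, neutral), 1 acetylacetonato (acac, -1). Ligand charge sum = -3.
With Re in oxidation state +5, the complex ion is [Re...]^2+.
Charge balance with sulfate (-2) requires 1 complex ion per 1 sulfate.

[Re(acac)Cl2(phen)]SO4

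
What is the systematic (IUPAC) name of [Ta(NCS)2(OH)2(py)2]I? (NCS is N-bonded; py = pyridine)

dihydroxodiisothiocyanatobis(pyridine)tantalum(V) iodide

The 1 iodide counter-ion carries a total charge of -1, so each complex ion is 1+.
Ligand charges: 2×hydroxo (-1 each), 2×isothiocyanato (-1 each), 2×pyridine (neutral); total -4. So Ta + (-4) = 1+, giving Ta = +5.
Ligands are named alphabetically: hydroxo before isothiocyanato before pyridine.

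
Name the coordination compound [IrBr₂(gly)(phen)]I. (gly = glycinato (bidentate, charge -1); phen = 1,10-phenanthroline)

dibromo(glycinato)(1,10-phenanthroline)iridium(IV) iodide

The 1 iodide counter-ion carries a total charge of -1, so each complex ion is 1+.
Ligand charges: 2×bromo (-1 each), 1×glycinato (-1 each), 1×1,10-phenanthroline (neutral); total -3. So Ir + (-3) = 1+, giving Ir = +4.
Ligands are named alphabetically: bromo before glycinato before phenanthroline.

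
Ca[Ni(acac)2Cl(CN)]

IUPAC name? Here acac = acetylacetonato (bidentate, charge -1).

calcium bis(acetylacetonato)chlorocyanonickelate(II)

The 1 calcium counter-ion carries a total charge of +2, so each complex ion is 2−.
Ligand charges: 2×acetylacetonato (-1 each), 1×cyano (-1 each), 1×chloro (-1 each); total -4. So Ni + (-4) = 2−, giving Ni = +2.
The complex ion is anionic, so nickel takes the -ate form nickelate(II).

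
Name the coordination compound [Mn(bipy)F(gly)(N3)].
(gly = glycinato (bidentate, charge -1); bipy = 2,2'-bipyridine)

azido(2,2'-bipyridine)fluoro(glycinato)manganese(III)

There is no counter-ion, so the complex is neutral overall.
Ligand charges: 1×glycinato (-1 each), 1×fluoro (-1 each), 1×2,2'-bipyridine (neutral), 1×azido (-1 each); total -3. So Mn + (-3) = 0, giving Mn = +3.
Ligands are named alphabetically: azido before bipyridine before fluoro before glycinato.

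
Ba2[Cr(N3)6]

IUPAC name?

barium hexaazidochromate(II)

The 2 barium counter-ions carry a total charge of +4, so each complex ion is 4−.
Ligand charges: 6×azido (-1 each); total -6. So Cr + (-6) = 4−, giving Cr = +2.
The complex ion is anionic, so chromium takes the -ate form chromate(II).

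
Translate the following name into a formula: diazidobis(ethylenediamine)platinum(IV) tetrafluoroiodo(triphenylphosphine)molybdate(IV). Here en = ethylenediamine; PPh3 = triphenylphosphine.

Cation [Pt…]: ligand charges -2, Pt(IV) ⇒ ion charge 2+.
Anion [Mo…]: ligand charges -5, Mo(IV) ⇒ ion charge 1−.

[Pt(en)2(N3)2][MoF4I(PPh3)]2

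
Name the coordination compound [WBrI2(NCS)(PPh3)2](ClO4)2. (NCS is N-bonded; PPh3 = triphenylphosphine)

bromodiiodoisothiocyanatobis(triphenylphosphine)tungsten(VI) perchlorate

The 2 perchlorate counter-ions carry a total charge of -2, so each complex ion is 2+.
Ligand charges: 1×isothiocyanato (-1 each), 2×iodo (-1 each), 1×bromo (-1 each), 2×triphenylphosphine (neutral); total -4. So W + (-4) = 2+, giving W = +6.
Ligands are named alphabetically: bromo before iodo before isothiocyanato before triphenylphosphine.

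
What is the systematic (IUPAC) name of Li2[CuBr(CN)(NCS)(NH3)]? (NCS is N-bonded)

The 2 lithium counter-ions carry a total charge of +2, so each complex ion is 2−.
Ligand charges: 1×cyano (-1 each), 1×bromo (-1 each), 1×isothiocyanato (-1 each), 1×ammine (neutral); total -3. So Cu + (-3) = 2−, giving Cu = +1.
The complex ion is anionic, so copper takes the -ate form cuprate(I).

lithium amminebromocyanoisothiocyanatocuprate(I)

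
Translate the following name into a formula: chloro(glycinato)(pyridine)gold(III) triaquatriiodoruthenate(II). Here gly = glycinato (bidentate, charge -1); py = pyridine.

[AuCl(gly)(py)][Ru(H2O)3I3]

Cation [Au…]: ligand charges -2, Au(III) ⇒ ion charge 1+.
Anion [Ru…]: ligand charges -3, Ru(II) ⇒ ion charge 1−.
One 1+ cation balances one 1− anion.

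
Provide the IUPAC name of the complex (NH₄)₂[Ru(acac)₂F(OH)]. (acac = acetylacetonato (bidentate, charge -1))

ammonium bis(acetylacetonato)fluorohydroxoruthenate(II)

The 2 ammonium counter-ions carry a total charge of +2, so each complex ion is 2−.
Ligand charges: 1×hydroxo (-1 each), 1×fluoro (-1 each), 2×acetylacetonato (-1 each); total -4. So Ru + (-4) = 2−, giving Ru = +2.
Ligands are named alphabetically: acetylacetonato before fluoro before hydroxo.
The complex ion is anionic, so ruthenium takes the -ate form ruthenate(II).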